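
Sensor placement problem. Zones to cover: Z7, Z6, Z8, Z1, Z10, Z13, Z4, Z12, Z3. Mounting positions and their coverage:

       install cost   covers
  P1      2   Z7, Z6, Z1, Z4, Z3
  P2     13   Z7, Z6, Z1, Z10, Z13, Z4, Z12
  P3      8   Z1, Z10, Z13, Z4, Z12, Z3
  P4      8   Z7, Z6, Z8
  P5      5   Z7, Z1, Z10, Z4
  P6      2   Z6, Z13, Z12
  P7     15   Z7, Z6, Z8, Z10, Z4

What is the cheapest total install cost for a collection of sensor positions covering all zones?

P3, P4 cover every zone at install cost 8 + 8 = 16.
Any cover uses at least 2 sensor positions; among all covering selections none totals below 16.
Greedy by coverage-per-install cost would pick P1, P6, P5, P4 for 17 — worse than the optimum 16.

16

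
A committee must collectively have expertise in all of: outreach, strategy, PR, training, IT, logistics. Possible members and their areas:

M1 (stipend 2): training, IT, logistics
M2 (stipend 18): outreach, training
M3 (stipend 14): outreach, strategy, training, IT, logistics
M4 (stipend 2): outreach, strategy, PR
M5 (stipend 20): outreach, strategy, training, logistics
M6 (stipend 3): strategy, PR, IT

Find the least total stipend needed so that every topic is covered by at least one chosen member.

M1, M4 cover every topic at stipend 2 + 2 = 4.
Any cover uses at least 2 members; among all covering selections none totals below 4.

4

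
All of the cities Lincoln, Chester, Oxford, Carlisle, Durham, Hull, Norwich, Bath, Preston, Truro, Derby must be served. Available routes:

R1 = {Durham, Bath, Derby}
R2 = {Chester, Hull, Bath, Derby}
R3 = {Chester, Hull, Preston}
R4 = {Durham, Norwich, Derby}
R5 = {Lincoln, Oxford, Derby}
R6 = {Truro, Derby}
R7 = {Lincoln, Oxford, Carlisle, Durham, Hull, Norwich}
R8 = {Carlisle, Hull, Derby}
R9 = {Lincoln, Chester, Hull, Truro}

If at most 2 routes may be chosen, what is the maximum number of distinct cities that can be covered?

Choosing R2, R7 covers {Lincoln, Chester, Oxford, Carlisle, Durham, Hull, Norwich, Bath, Derby} — 9 cities.
No choice of 2 routes does better; here Preston, Truro are left uncovered.

9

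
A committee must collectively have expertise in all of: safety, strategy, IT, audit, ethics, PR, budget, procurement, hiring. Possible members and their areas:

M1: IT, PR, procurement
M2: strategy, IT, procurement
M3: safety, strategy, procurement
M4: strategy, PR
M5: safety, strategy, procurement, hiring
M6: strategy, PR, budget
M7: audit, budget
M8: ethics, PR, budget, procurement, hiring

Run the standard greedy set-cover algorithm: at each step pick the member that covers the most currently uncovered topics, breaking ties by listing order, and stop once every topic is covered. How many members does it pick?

4

Pick 1: M8 covers 5 new topics (ethics, PR, budget, procurement, hiring).
Pick 2: M2 covers 2 new topics (strategy, IT).
Pick 3: M3 covers 1 new topics (safety).
Pick 4: M7 covers 1 new topics (audit).
Greedy uses 4 members.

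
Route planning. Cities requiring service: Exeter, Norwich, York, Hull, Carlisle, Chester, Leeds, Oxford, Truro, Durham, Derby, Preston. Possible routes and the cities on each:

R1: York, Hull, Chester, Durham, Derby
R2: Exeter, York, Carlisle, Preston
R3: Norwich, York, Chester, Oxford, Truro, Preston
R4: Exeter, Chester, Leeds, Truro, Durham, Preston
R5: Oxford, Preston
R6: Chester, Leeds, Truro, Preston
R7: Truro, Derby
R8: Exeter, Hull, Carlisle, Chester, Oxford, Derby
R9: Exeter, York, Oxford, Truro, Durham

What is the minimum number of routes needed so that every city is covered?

3

R3, R4, R8 together cover {Exeter, Norwich, York, Hull, Carlisle, Chester, Leeds, Oxford, Truro, Durham, Derby, Preston} — every city.
No 2 of the 9 routes cover everything (all 36 pairs fall short), so 3 is minimum.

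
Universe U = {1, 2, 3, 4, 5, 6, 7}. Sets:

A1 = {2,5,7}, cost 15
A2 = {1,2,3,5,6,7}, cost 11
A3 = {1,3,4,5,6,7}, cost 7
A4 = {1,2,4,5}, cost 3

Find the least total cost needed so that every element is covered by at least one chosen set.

10

A3, A4 cover every element at cost 7 + 3 = 10.
Any cover uses at least 2 sets; among all covering selections none totals below 10.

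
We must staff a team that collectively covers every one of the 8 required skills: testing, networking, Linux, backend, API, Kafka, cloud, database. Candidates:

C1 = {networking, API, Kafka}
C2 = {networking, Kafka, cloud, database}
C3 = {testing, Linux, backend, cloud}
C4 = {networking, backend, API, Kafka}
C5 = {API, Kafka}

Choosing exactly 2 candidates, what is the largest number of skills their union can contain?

7

Choosing C1, C3 covers {testing, networking, Linux, backend, API, Kafka, cloud} — 7 skills.
No choice of 2 candidates does better; here database is left uncovered.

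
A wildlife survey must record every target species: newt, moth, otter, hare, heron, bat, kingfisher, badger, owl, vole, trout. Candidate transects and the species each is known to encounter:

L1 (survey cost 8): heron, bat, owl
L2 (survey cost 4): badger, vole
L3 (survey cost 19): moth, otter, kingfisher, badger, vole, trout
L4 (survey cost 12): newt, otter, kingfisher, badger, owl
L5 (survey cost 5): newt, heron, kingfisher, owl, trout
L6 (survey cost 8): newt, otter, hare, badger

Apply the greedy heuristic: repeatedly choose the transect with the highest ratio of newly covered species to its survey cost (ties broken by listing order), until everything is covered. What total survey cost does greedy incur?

44

Pick 1: L5 adds 5 new (newt, heron, kingfisher, owl, trout) at survey cost 5 (ratio 5/5).
Pick 2: L2 adds 2 new (badger, vole) at survey cost 4 (ratio 2/4).
Pick 3: L6 adds 2 new (otter, hare) at survey cost 8 (ratio 2/8).
Pick 4: L1 adds 1 new (bat) at survey cost 8 (ratio 1/8).
Pick 5: L3 adds 1 new (moth) at survey cost 19 (ratio 1/19).
Greedy total survey cost: 5 + 4 + 8 + 8 + 19 = 44. (The true optimum is 35, so greedy overshoots here.)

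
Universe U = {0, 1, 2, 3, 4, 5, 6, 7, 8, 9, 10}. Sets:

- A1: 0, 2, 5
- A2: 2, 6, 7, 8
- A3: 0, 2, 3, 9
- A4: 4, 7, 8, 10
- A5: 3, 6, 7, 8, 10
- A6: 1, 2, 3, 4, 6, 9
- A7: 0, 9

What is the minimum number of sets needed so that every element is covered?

A1, A4, A6 together cover {0, 1, 2, 3, 4, 5, 6, 7, 8, 9, 10} — every element.
No 2 of the 7 sets cover everything (all 21 pairs fall short), so 3 is minimum.

3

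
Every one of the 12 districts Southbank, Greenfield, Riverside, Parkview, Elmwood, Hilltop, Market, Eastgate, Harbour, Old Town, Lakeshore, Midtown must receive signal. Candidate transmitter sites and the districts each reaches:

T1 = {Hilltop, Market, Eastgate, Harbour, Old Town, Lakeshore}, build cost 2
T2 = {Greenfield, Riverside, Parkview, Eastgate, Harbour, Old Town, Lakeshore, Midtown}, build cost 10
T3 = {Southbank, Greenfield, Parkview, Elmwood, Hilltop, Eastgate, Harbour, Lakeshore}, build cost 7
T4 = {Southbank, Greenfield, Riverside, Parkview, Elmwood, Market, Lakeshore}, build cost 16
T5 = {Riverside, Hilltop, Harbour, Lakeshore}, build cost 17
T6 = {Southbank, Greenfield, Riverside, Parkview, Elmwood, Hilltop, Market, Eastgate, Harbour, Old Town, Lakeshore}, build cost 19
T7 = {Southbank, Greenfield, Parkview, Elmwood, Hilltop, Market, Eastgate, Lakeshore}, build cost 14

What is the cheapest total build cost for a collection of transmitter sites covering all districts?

19

T1, T2, T3 cover every district at build cost 2 + 10 + 7 = 19.
Any cover uses at least 2 transmitter sites; among all covering selections none totals below 19.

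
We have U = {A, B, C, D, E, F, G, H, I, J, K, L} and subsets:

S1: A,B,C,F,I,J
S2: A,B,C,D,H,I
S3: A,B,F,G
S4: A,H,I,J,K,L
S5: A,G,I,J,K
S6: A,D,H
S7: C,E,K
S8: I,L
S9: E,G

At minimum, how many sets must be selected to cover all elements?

4

S1, S2, S4, S9 together cover {A, B, C, D, E, F, G, H, I, J, K, L} — every element.
No 3 of the 9 sets cover everything (all 84 triples fall short), so 4 is minimum.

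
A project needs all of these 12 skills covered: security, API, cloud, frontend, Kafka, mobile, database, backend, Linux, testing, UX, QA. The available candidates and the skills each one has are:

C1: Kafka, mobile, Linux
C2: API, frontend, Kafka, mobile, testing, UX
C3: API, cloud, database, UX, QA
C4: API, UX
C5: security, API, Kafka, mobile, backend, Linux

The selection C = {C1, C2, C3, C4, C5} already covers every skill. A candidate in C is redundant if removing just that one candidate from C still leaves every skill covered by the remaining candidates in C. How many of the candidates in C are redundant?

Drop C1: the rest still cover every skill — redundant.
Drop C2: frontend, testing uncovered — not redundant.
Drop C3: cloud, database, QA uncovered — not redundant.
Drop C4: the rest still cover every skill — redundant.
Drop C5: security, backend uncovered — not redundant.
2 redundant: C1, C4.

2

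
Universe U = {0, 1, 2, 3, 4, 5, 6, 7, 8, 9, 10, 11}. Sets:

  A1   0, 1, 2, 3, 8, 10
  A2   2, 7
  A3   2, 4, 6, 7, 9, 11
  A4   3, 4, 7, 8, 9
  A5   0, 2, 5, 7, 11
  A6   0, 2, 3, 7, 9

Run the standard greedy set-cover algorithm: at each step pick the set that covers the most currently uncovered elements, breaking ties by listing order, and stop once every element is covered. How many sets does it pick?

3

Pick 1: A1 covers 6 new elements (0, 1, 2, 3, 8, 10).
Pick 2: A3 covers 5 new elements (4, 6, 7, 9, 11).
Pick 3: A5 covers 1 new elements (5).
Greedy uses 3 sets.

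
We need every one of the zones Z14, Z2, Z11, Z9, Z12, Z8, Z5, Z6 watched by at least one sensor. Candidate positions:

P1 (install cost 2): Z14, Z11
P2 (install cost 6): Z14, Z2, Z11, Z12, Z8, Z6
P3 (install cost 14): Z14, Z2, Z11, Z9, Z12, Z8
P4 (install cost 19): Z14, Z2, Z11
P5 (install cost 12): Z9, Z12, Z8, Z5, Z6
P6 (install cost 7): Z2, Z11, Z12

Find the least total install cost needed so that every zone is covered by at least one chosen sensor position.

18

P2, P5 cover every zone at install cost 6 + 12 = 18.
Any cover uses at least 2 sensor positions; among all covering selections none totals below 18.
Greedy by coverage-per-install cost would pick P1, P2, P5 for 20 — worse than the optimum 18.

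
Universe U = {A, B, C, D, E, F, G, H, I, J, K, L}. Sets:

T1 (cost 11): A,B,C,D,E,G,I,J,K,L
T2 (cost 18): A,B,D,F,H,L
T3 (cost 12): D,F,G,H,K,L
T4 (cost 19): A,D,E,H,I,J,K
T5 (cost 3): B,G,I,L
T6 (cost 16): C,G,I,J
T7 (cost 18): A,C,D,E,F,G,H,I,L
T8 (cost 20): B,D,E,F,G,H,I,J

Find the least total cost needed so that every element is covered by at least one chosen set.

23

T1, T3 cover every element at cost 11 + 12 = 23.
Any cover uses at least 2 sets; among all covering selections none totals below 23.
Greedy by coverage-per-cost would pick T5, T1, T3 for 26 — worse than the optimum 23.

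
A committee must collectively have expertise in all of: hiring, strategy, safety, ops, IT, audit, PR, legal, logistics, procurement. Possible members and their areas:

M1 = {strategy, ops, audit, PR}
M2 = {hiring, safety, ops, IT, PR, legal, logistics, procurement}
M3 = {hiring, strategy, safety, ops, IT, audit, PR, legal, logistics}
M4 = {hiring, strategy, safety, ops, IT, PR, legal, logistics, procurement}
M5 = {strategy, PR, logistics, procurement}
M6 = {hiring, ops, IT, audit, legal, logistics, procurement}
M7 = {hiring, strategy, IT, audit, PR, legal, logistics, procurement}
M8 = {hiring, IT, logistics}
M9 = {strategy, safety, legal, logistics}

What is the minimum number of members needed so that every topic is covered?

2

M1, M2 together cover {hiring, strategy, safety, ops, IT, audit, PR, legal, logistics, procurement} — every topic.
No single member contains all 10 topics, so 2 is optimal.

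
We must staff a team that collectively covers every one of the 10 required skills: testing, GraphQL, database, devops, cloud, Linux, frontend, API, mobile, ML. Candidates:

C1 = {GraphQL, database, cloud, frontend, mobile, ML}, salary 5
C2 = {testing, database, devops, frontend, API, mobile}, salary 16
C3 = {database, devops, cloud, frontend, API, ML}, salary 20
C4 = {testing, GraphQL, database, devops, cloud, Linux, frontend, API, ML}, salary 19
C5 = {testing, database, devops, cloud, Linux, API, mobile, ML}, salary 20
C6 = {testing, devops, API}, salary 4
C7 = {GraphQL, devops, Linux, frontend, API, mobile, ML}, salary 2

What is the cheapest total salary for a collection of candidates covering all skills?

11

C1, C6, C7 cover every skill at salary 5 + 4 + 2 = 11.
Any cover uses at least 2 candidates; among all covering selections none totals below 11.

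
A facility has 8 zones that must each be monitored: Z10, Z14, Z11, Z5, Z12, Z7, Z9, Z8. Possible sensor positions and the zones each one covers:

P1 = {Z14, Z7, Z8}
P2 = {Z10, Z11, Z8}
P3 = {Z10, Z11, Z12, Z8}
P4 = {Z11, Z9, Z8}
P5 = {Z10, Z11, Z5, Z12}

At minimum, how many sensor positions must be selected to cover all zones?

P1, P4, P5 together cover {Z10, Z14, Z11, Z5, Z12, Z7, Z9, Z8} — every zone.
No 2 of the 5 sensor positions cover everything (all 10 pairs fall short), so 3 is minimum.
Greedy (largest uncovered first) would take P3, P1, P4, P5 — 4 sensor positions — but 3 suffice.

3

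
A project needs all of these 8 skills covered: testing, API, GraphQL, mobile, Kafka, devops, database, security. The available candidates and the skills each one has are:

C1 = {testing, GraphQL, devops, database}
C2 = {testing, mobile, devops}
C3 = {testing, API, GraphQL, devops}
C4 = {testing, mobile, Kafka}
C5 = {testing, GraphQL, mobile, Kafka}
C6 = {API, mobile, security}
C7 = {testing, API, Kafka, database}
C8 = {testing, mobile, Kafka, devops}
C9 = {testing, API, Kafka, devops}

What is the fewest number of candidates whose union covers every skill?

C1, C4, C6 together cover {testing, API, GraphQL, mobile, Kafka, devops, database, security} — every skill.
No 2 of the 9 candidates cover everything (all 36 pairs fall short), so 3 is minimum.

3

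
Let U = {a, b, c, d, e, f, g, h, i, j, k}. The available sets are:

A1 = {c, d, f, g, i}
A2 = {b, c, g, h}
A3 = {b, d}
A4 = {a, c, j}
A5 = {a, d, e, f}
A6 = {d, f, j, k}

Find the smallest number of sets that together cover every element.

A1, A2, A5, A6 together cover {a, b, c, d, e, f, g, h, i, j, k} — every element.
No 3 of the 6 sets cover everything (all 20 triples fall short), so 4 is minimum.
Greedy (largest uncovered first) would take A1, A2, A4, A5, A6 — 5 sets — but 4 suffice.

4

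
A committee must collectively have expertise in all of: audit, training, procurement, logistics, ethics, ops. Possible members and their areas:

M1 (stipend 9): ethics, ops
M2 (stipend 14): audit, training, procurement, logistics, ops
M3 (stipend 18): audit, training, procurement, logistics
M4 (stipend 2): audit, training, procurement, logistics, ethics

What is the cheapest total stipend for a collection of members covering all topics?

M1, M4 cover every topic at stipend 9 + 2 = 11.
Any cover uses at least 2 members; among all covering selections none totals below 11.

11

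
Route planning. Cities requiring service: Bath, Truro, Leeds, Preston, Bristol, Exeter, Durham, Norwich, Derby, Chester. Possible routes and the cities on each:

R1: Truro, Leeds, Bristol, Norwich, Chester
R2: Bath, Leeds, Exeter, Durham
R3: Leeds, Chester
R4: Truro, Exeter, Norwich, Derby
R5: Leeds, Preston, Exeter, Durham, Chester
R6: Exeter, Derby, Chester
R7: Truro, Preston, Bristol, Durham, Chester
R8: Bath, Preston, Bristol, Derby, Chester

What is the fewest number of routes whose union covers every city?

3

R1, R2, R8 together cover {Bath, Truro, Leeds, Preston, Bristol, Exeter, Durham, Norwich, Derby, Chester} — every city.
No 2 of the 8 routes cover everything (all 28 pairs fall short), so 3 is minimum.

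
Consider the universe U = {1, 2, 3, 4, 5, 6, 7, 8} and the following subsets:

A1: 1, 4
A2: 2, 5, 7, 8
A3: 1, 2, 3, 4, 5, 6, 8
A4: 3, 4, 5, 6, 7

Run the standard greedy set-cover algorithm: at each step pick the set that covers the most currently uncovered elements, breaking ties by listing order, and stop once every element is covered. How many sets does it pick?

2

Pick 1: A3 covers 7 new elements (1, 2, 3, 4, 5, 6, 8).
Pick 2: A2 covers 1 new elements (7).
Greedy uses 2 sets.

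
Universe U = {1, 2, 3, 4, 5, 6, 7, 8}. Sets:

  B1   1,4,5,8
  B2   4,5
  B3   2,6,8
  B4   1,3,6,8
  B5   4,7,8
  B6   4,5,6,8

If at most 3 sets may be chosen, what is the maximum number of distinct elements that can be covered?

Choosing B1, B3, B4 covers {1, 2, 3, 4, 5, 6, 8} — 7 elements.
No choice of 3 sets does better; here 7 is left uncovered.

7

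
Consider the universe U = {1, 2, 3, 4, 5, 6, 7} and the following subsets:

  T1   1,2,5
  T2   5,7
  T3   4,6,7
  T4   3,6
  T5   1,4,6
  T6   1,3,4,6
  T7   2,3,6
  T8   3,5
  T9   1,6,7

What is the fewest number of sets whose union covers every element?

3

T1, T2, T6 together cover {1, 2, 3, 4, 5, 6, 7} — every element.
No 2 of the 9 sets cover everything (all 36 pairs fall short), so 3 is minimum.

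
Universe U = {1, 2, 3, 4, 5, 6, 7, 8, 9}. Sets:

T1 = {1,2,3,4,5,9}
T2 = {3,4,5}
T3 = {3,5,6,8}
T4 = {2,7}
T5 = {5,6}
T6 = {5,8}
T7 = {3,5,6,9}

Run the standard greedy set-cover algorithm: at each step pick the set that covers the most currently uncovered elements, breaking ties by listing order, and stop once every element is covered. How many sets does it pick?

Pick 1: T1 covers 6 new elements (1, 2, 3, 4, 5, 9).
Pick 2: T3 covers 2 new elements (6, 8).
Pick 3: T4 covers 1 new elements (7).
Greedy uses 3 sets.

3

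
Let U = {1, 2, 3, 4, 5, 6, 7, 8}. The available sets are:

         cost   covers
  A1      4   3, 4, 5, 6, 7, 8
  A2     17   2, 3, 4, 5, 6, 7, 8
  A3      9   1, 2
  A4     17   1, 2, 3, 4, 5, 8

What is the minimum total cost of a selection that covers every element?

A1, A3 cover every element at cost 4 + 9 = 13.
Any cover uses at least 2 sets; among all covering selections none totals below 13.

13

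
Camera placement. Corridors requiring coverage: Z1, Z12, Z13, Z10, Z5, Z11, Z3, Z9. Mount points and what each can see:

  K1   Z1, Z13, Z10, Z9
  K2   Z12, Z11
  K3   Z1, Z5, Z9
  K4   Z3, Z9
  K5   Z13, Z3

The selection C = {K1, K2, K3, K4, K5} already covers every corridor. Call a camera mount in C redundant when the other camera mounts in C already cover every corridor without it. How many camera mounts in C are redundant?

2

Drop K1: Z10 uncovered — not redundant.
Drop K2: Z12, Z11 uncovered — not redundant.
Drop K3: Z5 uncovered — not redundant.
Drop K4: the rest still cover every corridor — redundant.
Drop K5: the rest still cover every corridor — redundant.
2 redundant: K4, K5.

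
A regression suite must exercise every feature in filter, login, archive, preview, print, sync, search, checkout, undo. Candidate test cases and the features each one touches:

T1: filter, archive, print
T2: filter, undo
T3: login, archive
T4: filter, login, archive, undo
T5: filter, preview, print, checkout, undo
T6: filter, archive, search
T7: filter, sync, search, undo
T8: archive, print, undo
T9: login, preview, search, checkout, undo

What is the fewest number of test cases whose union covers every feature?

3

T1, T7, T9 together cover {filter, login, archive, preview, print, sync, search, checkout, undo} — every feature.
No 2 of the 9 test cases cover everything (all 36 pairs fall short), so 3 is minimum.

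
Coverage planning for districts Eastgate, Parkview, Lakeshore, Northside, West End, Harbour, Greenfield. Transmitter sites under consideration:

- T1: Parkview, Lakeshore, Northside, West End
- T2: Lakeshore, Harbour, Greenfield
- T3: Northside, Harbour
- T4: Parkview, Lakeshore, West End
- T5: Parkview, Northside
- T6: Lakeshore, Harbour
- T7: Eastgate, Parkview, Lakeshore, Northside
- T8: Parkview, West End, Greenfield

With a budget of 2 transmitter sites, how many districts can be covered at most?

6

Choosing T1, T2 covers {Parkview, Lakeshore, Northside, West End, Harbour, Greenfield} — 6 districts.
No choice of 2 transmitter sites does better; here Eastgate is left uncovered.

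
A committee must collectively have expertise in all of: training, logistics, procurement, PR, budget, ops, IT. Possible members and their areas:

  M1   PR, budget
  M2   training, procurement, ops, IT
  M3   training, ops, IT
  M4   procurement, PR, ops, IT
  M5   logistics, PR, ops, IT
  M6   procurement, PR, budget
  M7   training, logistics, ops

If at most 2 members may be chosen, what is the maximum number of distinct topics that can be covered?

6

Choosing M1, M2 covers {training, procurement, PR, budget, ops, IT} — 6 topics.
No choice of 2 members does better; here logistics is left uncovered.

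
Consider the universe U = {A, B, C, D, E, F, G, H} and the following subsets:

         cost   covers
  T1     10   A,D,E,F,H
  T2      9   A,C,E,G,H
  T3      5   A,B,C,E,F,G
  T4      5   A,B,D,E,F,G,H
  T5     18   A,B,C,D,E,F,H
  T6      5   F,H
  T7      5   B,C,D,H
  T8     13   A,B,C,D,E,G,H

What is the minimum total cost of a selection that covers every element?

10

T3, T4 cover every element at cost 5 + 5 = 10.
Any cover uses at least 2 sets; among all covering selections none totals below 10.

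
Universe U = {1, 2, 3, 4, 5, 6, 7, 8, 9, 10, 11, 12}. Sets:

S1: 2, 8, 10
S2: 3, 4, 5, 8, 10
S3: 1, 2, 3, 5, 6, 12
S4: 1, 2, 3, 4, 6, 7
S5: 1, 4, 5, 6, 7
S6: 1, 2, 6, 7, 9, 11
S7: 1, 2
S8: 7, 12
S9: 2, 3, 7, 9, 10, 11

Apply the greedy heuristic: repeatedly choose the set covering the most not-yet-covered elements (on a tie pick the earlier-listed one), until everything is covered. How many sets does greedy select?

Pick 1: S3 covers 6 new elements (1, 2, 3, 5, 6, 12).
Pick 2: S9 covers 4 new elements (7, 9, 10, 11).
Pick 3: S2 covers 2 new elements (4, 8).
Greedy uses 3 sets.

3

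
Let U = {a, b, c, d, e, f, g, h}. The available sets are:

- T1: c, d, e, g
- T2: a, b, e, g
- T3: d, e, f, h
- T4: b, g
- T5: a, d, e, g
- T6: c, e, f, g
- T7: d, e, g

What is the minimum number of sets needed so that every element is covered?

T1, T2, T3 together cover {a, b, c, d, e, f, g, h} — every element.
No 2 of the 7 sets cover everything (all 21 pairs fall short), so 3 is minimum.

3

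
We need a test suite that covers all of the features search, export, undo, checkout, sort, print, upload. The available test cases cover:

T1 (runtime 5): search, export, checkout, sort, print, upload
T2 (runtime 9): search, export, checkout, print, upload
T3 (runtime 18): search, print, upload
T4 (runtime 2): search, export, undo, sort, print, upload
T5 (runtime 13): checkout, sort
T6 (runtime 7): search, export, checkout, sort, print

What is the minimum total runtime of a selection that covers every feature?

7

T1, T4 cover every feature at runtime 5 + 2 = 7.
Any cover uses at least 2 test cases; among all covering selections none totals below 7.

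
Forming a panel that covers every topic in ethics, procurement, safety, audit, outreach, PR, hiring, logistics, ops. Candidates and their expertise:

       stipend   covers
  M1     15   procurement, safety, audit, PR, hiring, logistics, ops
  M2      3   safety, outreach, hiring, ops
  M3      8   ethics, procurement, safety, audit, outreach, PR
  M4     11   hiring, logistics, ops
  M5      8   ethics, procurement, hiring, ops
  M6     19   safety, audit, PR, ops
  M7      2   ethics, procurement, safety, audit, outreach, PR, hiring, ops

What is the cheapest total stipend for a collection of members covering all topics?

M4, M7 cover every topic at stipend 11 + 2 = 13.
Any cover uses at least 2 members; among all covering selections none totals below 13.

13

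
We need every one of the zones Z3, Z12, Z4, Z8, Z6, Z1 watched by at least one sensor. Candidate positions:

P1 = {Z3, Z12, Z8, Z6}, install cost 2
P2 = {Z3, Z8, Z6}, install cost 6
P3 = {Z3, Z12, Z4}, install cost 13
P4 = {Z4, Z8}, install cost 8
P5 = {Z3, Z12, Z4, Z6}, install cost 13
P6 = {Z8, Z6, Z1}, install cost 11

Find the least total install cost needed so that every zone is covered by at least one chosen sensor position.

21

P1, P4, P6 cover every zone at install cost 2 + 8 + 11 = 21.
Any cover uses at least 2 sensor positions; among all covering selections none totals below 21.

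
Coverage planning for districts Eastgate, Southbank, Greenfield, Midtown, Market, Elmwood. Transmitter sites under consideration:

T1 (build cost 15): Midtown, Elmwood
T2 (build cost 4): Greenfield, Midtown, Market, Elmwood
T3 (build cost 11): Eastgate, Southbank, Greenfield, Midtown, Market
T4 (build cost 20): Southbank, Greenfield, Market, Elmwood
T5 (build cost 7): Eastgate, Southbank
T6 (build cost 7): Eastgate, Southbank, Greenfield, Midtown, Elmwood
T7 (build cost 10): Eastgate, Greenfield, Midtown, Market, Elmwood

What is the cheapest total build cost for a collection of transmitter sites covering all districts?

11

T2, T5 cover every district at build cost 4 + 7 = 11.
Any cover uses at least 2 transmitter sites; among all covering selections none totals below 11.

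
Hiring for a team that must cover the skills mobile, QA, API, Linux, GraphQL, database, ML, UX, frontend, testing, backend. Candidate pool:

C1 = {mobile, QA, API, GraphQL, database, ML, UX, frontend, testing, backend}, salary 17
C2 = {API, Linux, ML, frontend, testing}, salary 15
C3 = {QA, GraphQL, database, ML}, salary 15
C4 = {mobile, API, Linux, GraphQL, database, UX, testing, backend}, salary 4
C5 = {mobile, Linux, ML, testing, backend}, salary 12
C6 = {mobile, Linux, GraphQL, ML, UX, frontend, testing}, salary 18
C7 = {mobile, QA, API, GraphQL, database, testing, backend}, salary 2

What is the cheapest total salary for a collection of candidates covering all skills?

C6, C7 cover every skill at salary 18 + 2 = 20.
Any cover uses at least 2 candidates; among all covering selections none totals below 20.
Greedy by coverage-per-salary would pick C7, C4, C2 for 21 — worse than the optimum 20.

20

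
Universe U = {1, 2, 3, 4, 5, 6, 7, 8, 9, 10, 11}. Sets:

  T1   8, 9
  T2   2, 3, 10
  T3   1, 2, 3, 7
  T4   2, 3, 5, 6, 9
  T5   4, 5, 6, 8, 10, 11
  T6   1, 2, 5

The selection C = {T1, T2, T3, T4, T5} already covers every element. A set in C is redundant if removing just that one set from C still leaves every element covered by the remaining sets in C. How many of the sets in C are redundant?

Drop T1: the rest still cover every element — redundant.
Drop T2: the rest still cover every element — redundant.
Drop T3: 1, 7 uncovered — not redundant.
Drop T4: the rest still cover every element — redundant.
Drop T5: 4, 11 uncovered — not redundant.
3 redundant: T1, T2, T4.

3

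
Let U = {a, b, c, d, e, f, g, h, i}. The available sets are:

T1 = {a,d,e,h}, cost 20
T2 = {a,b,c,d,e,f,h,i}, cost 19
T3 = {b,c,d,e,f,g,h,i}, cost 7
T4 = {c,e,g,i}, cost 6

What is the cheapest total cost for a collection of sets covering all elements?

T2, T4 cover every element at cost 19 + 6 = 25.
Any cover uses at least 2 sets; among all covering selections none totals below 25.

25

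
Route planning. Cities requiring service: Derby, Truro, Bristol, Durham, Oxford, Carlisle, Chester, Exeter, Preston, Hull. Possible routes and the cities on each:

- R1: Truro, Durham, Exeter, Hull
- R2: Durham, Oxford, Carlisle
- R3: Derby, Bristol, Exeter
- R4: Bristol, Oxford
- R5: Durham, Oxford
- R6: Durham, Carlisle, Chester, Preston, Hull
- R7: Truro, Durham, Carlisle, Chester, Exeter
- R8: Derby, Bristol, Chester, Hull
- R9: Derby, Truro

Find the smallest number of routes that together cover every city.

R1, R2, R3, R6 together cover {Derby, Truro, Bristol, Durham, Oxford, Carlisle, Chester, Exeter, Preston, Hull} — every city.
No 3 of the 9 routes cover everything (all 84 triples fall short), so 4 is minimum.

4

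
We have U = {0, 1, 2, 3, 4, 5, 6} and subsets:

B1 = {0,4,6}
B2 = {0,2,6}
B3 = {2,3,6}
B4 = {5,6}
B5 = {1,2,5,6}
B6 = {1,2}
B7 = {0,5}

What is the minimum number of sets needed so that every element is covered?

B1, B3, B5 together cover {0, 1, 2, 3, 4, 5, 6} — every element.
No 2 of the 7 sets cover everything (all 21 pairs fall short), so 3 is minimum.

3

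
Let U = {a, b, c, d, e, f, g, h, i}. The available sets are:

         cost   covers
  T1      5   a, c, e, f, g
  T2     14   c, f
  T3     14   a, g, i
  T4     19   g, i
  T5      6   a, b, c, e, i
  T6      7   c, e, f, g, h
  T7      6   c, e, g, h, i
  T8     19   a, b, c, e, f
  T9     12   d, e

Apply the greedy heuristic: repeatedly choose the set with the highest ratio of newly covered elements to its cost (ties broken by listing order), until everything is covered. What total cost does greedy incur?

29

Pick 1: T1 adds 5 new (a, c, e, f, g) at cost 5 (ratio 5/5).
Pick 2: T5 adds 2 new (b, i) at cost 6 (ratio 2/6).
Pick 3: T7 adds 1 new (h) at cost 6 (ratio 1/6).
Pick 4: T9 adds 1 new (d) at cost 12 (ratio 1/12).
Greedy total cost: 5 + 6 + 6 + 12 = 29. (The true optimum is 25, so greedy overshoots here.)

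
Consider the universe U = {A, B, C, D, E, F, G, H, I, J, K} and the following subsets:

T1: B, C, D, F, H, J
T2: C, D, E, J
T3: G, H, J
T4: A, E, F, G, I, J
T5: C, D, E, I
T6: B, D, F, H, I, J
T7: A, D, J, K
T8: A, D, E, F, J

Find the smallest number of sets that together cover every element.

T1, T4, T7 together cover {A, B, C, D, E, F, G, H, I, J, K} — every element.
No 2 of the 8 sets cover everything (all 28 pairs fall short), so 3 is minimum.

3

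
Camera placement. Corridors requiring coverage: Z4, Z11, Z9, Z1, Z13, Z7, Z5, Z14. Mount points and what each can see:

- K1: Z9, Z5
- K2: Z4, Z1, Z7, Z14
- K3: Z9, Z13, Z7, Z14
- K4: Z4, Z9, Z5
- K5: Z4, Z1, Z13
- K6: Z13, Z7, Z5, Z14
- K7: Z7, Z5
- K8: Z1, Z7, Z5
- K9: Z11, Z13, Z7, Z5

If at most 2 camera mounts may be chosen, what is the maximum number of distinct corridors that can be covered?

Choosing K2, K9 covers {Z4, Z11, Z1, Z13, Z7, Z5, Z14} — 7 corridors.
No choice of 2 camera mounts does better; here Z9 is left uncovered.

7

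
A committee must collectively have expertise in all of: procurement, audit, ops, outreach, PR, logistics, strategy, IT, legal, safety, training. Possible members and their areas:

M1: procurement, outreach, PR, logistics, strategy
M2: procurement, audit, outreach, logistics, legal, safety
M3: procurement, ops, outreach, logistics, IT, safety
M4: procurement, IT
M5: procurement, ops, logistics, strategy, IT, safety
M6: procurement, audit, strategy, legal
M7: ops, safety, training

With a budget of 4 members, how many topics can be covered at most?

Choosing M1, M2, M3, M7 covers {procurement, audit, ops, outreach, PR, logistics, strategy, IT, legal, safety, training} — 11 topics.
That is all 11 topics.

11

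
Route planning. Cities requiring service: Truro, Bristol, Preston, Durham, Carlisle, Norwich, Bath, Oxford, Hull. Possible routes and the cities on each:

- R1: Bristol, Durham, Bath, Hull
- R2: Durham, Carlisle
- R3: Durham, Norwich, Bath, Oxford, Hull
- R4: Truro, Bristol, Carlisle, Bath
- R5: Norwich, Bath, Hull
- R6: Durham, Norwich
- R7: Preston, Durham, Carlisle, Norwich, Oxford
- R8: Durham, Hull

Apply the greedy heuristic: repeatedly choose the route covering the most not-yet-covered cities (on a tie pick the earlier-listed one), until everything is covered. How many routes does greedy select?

3

Pick 1: R3 covers 5 new cities (Durham, Norwich, Bath, Oxford, Hull).
Pick 2: R4 covers 3 new cities (Truro, Bristol, Carlisle).
Pick 3: R7 covers 1 new cities (Preston).
Greedy uses 3 routes.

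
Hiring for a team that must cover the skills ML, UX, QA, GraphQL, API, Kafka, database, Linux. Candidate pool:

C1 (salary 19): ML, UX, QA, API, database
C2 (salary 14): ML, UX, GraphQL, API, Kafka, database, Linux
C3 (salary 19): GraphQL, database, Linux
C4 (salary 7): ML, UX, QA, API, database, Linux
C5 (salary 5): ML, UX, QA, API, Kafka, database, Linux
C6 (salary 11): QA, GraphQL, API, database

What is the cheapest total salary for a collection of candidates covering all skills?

16

C5, C6 cover every skill at salary 5 + 11 = 16.
Any cover uses at least 2 candidates; among all covering selections none totals below 16.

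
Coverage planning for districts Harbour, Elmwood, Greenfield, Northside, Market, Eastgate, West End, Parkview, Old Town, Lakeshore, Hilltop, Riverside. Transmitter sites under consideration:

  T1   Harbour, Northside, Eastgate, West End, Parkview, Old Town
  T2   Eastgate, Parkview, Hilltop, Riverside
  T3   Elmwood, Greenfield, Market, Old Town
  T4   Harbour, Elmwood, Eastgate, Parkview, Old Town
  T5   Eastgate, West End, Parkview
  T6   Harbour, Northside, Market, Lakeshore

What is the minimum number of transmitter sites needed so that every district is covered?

T1, T2, T3, T6 together cover {Harbour, Elmwood, Greenfield, Northside, Market, Eastgate, West End, Parkview, Old Town, Lakeshore, Hilltop, Riverside} — every district.
No 3 of the 6 transmitter sites cover everything (all 20 triples fall short), so 4 is minimum.

4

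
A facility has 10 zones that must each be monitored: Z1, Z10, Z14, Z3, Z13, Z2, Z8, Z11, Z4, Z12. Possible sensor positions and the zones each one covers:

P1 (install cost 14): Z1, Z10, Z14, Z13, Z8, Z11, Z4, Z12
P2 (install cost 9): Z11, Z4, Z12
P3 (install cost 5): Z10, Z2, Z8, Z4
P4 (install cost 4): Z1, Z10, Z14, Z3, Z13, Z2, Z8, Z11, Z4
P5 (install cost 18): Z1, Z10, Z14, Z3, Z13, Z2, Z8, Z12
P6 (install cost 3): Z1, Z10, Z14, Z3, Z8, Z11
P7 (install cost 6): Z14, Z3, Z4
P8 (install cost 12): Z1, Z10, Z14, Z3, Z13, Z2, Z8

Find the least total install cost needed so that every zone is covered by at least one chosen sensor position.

P2, P4 cover every zone at install cost 9 + 4 = 13.
Any cover uses at least 2 sensor positions; among all covering selections none totals below 13.

13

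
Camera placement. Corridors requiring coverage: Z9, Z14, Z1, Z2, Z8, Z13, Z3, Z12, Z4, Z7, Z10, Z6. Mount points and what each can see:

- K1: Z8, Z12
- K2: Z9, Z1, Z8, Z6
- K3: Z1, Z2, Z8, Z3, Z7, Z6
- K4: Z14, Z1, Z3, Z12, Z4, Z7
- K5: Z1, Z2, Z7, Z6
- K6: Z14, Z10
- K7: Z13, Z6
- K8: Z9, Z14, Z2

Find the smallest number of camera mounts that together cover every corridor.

5

K1, K4, K6, K7, K8 together cover {Z9, Z14, Z1, Z2, Z8, Z13, Z3, Z12, Z4, Z7, Z10, Z6} — every corridor.
No 4 of the 8 camera mounts cover everything (all 70 size-4 selections fall short), so 5 is minimum.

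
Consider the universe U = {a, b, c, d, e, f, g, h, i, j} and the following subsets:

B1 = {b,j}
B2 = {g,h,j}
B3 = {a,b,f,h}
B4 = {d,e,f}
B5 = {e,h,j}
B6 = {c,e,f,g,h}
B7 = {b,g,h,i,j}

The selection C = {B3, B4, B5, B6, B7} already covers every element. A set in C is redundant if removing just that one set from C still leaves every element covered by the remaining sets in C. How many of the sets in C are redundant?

Drop B3: a uncovered — not redundant.
Drop B4: d uncovered — not redundant.
Drop B5: the rest still cover every element — redundant.
Drop B6: c uncovered — not redundant.
Drop B7: i uncovered — not redundant.
1 redundant: B5.

1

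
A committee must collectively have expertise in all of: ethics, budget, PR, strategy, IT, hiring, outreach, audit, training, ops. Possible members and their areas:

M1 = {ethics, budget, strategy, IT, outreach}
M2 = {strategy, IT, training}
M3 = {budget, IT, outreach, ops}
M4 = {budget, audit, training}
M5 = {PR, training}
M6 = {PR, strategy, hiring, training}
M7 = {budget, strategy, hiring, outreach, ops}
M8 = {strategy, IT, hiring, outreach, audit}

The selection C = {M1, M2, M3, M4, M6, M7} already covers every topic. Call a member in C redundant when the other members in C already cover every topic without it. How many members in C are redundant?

3

Drop M1: ethics uncovered — not redundant.
Drop M2: the rest still cover every topic — redundant.
Drop M3: the rest still cover every topic — redundant.
Drop M4: audit uncovered — not redundant.
Drop M6: PR uncovered — not redundant.
Drop M7: the rest still cover every topic — redundant.
3 redundant: M2, M3, M7.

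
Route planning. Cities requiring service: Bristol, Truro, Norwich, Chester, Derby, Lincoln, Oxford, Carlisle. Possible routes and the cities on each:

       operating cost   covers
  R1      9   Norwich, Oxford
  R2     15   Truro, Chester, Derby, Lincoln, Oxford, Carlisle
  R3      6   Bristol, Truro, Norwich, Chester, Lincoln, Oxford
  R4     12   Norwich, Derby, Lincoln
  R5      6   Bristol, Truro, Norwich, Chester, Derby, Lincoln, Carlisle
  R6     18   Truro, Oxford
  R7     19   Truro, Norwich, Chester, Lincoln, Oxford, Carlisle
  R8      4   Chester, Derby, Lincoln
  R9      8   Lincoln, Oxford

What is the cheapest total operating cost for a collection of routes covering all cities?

R3, R5 cover every city at operating cost 6 + 6 = 12.
Any cover uses at least 2 routes; among all covering selections none totals below 12.

12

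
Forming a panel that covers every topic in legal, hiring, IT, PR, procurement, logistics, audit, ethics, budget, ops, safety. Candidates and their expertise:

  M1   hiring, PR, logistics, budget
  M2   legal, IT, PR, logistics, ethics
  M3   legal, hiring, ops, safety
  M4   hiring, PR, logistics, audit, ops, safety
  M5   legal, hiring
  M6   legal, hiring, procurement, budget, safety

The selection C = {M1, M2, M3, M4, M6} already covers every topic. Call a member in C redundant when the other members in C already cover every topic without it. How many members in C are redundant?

Drop M1: the rest still cover every topic — redundant.
Drop M2: IT, ethics uncovered — not redundant.
Drop M3: the rest still cover every topic — redundant.
Drop M4: audit uncovered — not redundant.
Drop M6: procurement uncovered — not redundant.
2 redundant: M1, M3.

2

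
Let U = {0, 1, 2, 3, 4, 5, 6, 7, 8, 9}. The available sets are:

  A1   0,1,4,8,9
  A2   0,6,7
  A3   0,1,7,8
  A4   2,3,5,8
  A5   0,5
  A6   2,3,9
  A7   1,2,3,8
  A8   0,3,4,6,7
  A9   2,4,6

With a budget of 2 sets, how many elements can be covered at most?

8

Choosing A1, A4 covers {0, 1, 2, 3, 4, 5, 8, 9} — 8 elements.
No choice of 2 sets does better; here 6, 7 are left uncovered.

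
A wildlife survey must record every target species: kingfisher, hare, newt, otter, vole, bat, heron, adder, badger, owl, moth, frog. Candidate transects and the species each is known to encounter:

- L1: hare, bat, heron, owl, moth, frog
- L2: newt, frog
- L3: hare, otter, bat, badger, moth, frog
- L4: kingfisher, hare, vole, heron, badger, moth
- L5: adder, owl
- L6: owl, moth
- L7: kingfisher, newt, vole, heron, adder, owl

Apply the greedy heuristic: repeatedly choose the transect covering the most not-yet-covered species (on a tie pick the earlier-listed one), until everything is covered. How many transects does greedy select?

Pick 1: L1 covers 6 new species (hare, bat, heron, owl, moth, frog).
Pick 2: L7 covers 4 new species (kingfisher, newt, vole, adder).
Pick 3: L3 covers 2 new species (otter, badger).
Greedy uses 3 transects. (The true minimum is 2.)

3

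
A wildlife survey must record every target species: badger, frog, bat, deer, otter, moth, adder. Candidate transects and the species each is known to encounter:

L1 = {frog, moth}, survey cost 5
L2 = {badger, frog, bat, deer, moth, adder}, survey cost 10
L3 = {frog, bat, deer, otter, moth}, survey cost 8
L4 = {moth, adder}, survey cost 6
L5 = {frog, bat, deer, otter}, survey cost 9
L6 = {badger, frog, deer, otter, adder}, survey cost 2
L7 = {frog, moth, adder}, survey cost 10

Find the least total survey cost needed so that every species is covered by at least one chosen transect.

10

L3, L6 cover every species at survey cost 8 + 2 = 10.
Any cover uses at least 2 transects; among all covering selections none totals below 10.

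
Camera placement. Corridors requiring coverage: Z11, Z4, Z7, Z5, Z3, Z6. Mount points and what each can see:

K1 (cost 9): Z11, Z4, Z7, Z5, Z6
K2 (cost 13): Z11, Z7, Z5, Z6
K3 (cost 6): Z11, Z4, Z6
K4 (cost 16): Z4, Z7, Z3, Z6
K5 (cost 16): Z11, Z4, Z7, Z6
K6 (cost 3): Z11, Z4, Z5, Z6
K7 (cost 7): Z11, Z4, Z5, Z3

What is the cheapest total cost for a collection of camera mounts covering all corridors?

16

K1, K7 cover every corridor at cost 9 + 7 = 16.
Any cover uses at least 2 camera mounts; among all covering selections none totals below 16.
Greedy by coverage-per-cost would pick K6, K7, K1 for 19 — worse than the optimum 16.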